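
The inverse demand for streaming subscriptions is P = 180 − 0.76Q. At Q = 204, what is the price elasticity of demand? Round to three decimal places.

-0.161

At Q = 204, P = 180 − 0.76(204) = 24.96.
dP/dQ = −0.76, so dQ/dP = 1/(−0.76) = -1.316.
ε = (dQ/dP)(P/Q) = (-1.316)(24.96/204).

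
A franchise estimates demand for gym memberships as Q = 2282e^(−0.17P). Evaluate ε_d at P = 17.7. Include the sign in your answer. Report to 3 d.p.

At P = 17.7, Q = 112.596.
dQ/dP = −0.17·2282e^(−0.17P) = −0.17Q = -19.141.
ε = (dQ/dP)(P/Q) = (-19.141)(17.7/112.596).
|ε| > 1, so demand is elastic at this price.

-3.009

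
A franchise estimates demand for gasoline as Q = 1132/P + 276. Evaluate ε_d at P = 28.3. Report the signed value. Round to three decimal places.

-0.127

At P = 28.3, Q = 316.
dQ/dP = −1132/P² = -1.413.
ε = (dQ/dP)(P/Q) = (-1.413)(28.3/316).
|ε| < 1, so demand is inelastic at this price.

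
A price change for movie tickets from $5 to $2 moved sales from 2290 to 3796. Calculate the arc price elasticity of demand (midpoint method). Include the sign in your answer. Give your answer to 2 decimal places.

ΔQ = 3796 − 2290 = 1506; ΔP = 2 − 5 = -3.
Midpoints: P̄ = 3.50, Q̄ = 3043.0.
ε = (ΔQ/ΔP)(P̄/Q̄) = (1506/-3)(3.50/3043.0).

-0.58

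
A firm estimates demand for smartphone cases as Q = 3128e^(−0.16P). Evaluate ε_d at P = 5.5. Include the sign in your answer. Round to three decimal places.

-0.880

At P = 5.5, Q = 1297.441.
dQ/dP = −0.16·3128e^(−0.16P) = −0.16Q = -207.591.
ε = (dQ/dP)(P/Q) = (-207.591)(5.5/1297.441).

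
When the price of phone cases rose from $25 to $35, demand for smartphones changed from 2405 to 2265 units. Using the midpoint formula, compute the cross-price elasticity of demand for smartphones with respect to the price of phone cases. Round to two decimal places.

-0.18

ΔQ_x = 2265 − 2405 = -140; ΔP_y = 35 − 25 = 10.
Midpoints: P̄_y = 30.00, Q̄_x = 2335.0.
ε_xy = (ΔQ_x/ΔP_y)(P̄_y/Q̄_x) = (-140/10)(30.00/2335.0).
ε_xy < 0, so the goods are complements.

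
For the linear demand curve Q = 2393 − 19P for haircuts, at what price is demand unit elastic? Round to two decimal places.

For linear demand Q = a − bP, ε = −bP/(a − bP). |ε| = 1 when bP = a − bP, i.e. P = a/(2b).
P = 2393/(2·19) = 2393/38 = 62.9737.

62.97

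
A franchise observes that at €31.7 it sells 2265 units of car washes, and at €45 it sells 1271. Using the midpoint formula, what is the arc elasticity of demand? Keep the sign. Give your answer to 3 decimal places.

-1.621

ΔQ = 1271 − 2265 = -994; ΔP = 45 − 31.7 = 13.3.
Midpoints: P̄ = 38.35, Q̄ = 1768.0.
ε = (ΔQ/ΔP)(P̄/Q̄) = (-994/13.3)(38.35/1768.0).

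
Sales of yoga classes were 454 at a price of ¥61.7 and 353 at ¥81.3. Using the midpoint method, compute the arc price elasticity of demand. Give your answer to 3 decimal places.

-0.913

ΔQ = 353 − 454 = -101; ΔP = 81.3 − 61.7 = 19.6.
Midpoints: P̄ = 71.50, Q̄ = 403.5.
ε = (ΔQ/ΔP)(P̄/Q̄) = (-101/19.6)(71.50/403.5).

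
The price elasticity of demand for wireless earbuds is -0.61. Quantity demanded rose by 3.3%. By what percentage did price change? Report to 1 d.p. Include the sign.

-5.4%

%ΔP ≈ %ΔQ / ε = (3.3%)/(-0.61) = -5.41%.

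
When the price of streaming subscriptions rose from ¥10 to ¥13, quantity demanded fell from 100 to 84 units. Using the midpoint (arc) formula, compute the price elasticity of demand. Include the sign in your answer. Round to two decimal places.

ΔQ = 84 − 100 = -16; ΔP = 13 − 10 = 3.
Midpoints: P̄ = 11.50, Q̄ = 92.0.
ε = (ΔQ/ΔP)(P̄/Q̄) = (-16/3)(11.50/92.0).

-0.67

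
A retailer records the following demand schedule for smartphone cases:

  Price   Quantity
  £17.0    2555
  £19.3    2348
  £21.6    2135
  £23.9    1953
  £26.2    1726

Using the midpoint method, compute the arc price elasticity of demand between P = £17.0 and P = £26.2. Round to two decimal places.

-0.91

At P = 17.0, Q = 2555; at P = 26.2, Q = 1726.
ΔQ = -829, ΔP = 9.2. Midpoints: P̄ = 21.60, Q̄ = 2140.5.
ε = (ΔQ/ΔP)(P̄/Q̄) = (-829/9.2)(21.60/2140.5).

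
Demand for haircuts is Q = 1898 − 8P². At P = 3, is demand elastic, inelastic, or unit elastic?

inelastic

Q = 1826, dQ/dP = -48.
ε = (dQ/dP)(P/Q) ≈ -0.079.
|ε| = 0.08 < 1.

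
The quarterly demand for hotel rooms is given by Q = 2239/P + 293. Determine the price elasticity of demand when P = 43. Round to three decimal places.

-0.151

At P = 43, Q = 345.070.
dQ/dP = −2239/P² = -1.211.
ε = (dQ/dP)(P/Q) = (-1.211)(43/345.070).
|ε| < 1, so demand is inelastic at this price.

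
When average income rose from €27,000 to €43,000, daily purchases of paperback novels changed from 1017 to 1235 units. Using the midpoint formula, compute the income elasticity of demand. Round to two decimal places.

ΔQ = 218, ΔI = 16000. Midpoints: Ī = 35,000, Q̄ = 1126.0.
ε_I = (ΔQ/ΔI)(Ī/Q̄) = (218/16000)(35000/1126.0).

0.42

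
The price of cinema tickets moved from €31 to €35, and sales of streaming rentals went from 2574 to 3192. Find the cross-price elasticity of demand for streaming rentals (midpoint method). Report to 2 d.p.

ΔQ_x = 3192 − 2574 = 618; ΔP_y = 35 − 31 = 4.
Midpoints: P̄_y = 33.00, Q̄_x = 2883.0.
ε_xy = (ΔQ_x/ΔP_y)(P̄_y/Q̄_x) = (618/4)(33.00/2883.0).

1.77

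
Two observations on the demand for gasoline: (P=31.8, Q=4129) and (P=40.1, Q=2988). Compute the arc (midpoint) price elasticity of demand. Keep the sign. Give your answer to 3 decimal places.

ΔQ = 2988 − 4129 = -1141; ΔP = 40.1 − 31.8 = 8.3.
Midpoints: P̄ = 35.95, Q̄ = 3558.5.
ε = (ΔQ/ΔP)(P̄/Q̄) = (-1141/8.3)(35.95/3558.5).

-1.389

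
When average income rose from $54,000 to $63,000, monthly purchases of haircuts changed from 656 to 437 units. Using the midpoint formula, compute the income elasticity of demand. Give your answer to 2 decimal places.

-2.60

ΔQ = -219, ΔI = 9000. Midpoints: Ī = 58,500, Q̄ = 546.5.
ε_I = (ΔQ/ΔI)(Ī/Q̄) = (-219/9000)(58500/546.5).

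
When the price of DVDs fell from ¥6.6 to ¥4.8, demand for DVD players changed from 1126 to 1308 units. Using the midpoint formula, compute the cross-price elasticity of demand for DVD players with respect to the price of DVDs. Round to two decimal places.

ΔQ_x = 1308 − 1126 = 182; ΔP_y = 4.8 − 6.6 = -1.8.
Midpoints: P̄_y = 5.70, Q̄_x = 1217.0.
ε_xy = (ΔQ_x/ΔP_y)(P̄_y/Q̄_x) = (182/-1.8)(5.70/1217.0).

-0.47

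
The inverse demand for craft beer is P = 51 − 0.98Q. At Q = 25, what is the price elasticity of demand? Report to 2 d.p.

At Q = 25, P = 51 − 0.98(25) = 26.50.
dP/dQ = −0.98, so dQ/dP = 1/(−0.98) = -1.020.
ε = (dQ/dP)(P/Q) = (-1.020)(26.50/25).

-1.08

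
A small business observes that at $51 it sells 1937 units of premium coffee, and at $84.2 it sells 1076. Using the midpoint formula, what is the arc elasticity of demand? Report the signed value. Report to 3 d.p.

-1.164

ΔQ = 1076 − 1937 = -861; ΔP = 84.2 − 51 = 33.2.
Midpoints: P̄ = 67.60, Q̄ = 1506.5.
ε = (ΔQ/ΔP)(P̄/Q̄) = (-861/33.2)(67.60/1506.5).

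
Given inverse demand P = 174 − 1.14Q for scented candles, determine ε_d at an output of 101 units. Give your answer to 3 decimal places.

-0.511

At Q = 101, P = 174 − 1.14(101) = 58.86.
dP/dQ = −1.14, so dQ/dP = 1/(−1.14) = -0.877.
ε = (dQ/dP)(P/Q) = (-0.877)(58.86/101).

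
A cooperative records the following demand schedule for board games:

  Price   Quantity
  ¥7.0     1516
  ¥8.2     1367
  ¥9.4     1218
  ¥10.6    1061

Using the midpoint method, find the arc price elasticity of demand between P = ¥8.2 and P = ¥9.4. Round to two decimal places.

-0.85

At P = 8.2, Q = 1367; at P = 9.4, Q = 1218.
ΔQ = -149, ΔP = 1.2. Midpoints: P̄ = 8.80, Q̄ = 1292.5.
ε = (ΔQ/ΔP)(P̄/Q̄) = (-149/1.2)(8.80/1292.5).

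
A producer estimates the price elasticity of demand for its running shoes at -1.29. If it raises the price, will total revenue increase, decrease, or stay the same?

|ε| = 1.29 > 1, so demand is elastic. A price rise therefore reduces total revenue.

decrease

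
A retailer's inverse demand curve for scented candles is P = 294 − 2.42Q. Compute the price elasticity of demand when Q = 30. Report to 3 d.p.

At Q = 30, P = 294 − 2.42(30) = 221.40.
dP/dQ = −2.42, so dQ/dP = 1/(−2.42) = -0.413.
ε = (dQ/dP)(P/Q) = (-0.413)(221.40/30).

-3.050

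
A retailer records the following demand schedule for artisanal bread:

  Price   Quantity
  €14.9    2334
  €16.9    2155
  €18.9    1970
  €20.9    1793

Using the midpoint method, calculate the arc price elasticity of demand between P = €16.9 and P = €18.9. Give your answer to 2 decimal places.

At P = 16.9, Q = 2155; at P = 18.9, Q = 1970.
ΔQ = -185, ΔP = 2.0. Midpoints: P̄ = 17.90, Q̄ = 2062.5.
ε = (ΔQ/ΔP)(P̄/Q̄) = (-185/2.0)(17.90/2062.5).

-0.80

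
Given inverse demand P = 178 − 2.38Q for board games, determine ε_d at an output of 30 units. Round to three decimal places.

-1.493

At Q = 30, P = 178 − 2.38(30) = 106.60.
dP/dQ = −2.38, so dQ/dP = 1/(−2.38) = -0.420.
ε = (dQ/dP)(P/Q) = (-0.420)(106.60/30).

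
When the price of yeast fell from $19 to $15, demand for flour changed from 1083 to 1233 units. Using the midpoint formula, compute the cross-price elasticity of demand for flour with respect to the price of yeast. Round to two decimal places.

ΔQ_x = 1233 − 1083 = 150; ΔP_y = 15 − 19 = -4.
Midpoints: P̄_y = 17.00, Q̄_x = 1158.0.
ε_xy = (ΔQ_x/ΔP_y)(P̄_y/Q̄_x) = (150/-4)(17.00/1158.0).

-0.55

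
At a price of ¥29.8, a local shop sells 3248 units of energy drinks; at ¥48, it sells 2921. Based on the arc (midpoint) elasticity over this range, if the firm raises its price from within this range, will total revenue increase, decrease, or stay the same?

Arc ε = (-327/18.2)(38.90/3084.5) ≈ -0.227.
|ε| = 0.23 < 1, so demand is inelastic. A price rise therefore raises total revenue.

increase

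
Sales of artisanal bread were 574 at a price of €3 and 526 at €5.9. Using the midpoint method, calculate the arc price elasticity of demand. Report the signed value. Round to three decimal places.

ΔQ = 526 − 574 = -48; ΔP = 5.9 − 3 = 2.9.
Midpoints: P̄ = 4.45, Q̄ = 550.0.
ε = (ΔQ/ΔP)(P̄/Q̄) = (-48/2.9)(4.45/550.0).

-0.134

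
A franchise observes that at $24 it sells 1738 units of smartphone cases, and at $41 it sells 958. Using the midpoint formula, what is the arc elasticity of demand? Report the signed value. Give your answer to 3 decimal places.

-1.106

ΔQ = 958 − 1738 = -780; ΔP = 41 − 24 = 17.
Midpoints: P̄ = 32.50, Q̄ = 1348.0.
ε = (ΔQ/ΔP)(P̄/Q̄) = (-780/17)(32.50/1348.0).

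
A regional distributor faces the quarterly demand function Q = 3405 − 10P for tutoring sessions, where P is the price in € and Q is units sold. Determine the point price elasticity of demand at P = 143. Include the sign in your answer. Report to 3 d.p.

At P = 143, Q = 1975.
dQ/dP = −10.
ε = (dQ/dP)(P/Q) = (-10)(143/1975).
|ε| < 1, so demand is inelastic at this price.

-0.724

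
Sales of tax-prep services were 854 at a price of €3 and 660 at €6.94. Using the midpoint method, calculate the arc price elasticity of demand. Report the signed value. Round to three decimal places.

-0.323

ΔQ = 660 − 854 = -194; ΔP = 6.94 − 3 = 3.94.
Midpoints: P̄ = 4.97, Q̄ = 757.0.
ε = (ΔQ/ΔP)(P̄/Q̄) = (-194/3.94)(4.97/757.0).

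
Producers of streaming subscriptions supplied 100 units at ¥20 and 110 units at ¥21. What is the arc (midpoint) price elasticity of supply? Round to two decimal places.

ΔQ = 110 − 100 = 10; ΔP = 21 − 20 = 1.
Midpoints: P̄ = 20.50, Q̄ = 105.0.
ε_s = (ΔQ/ΔP)(P̄/Q̄) = (10/1)(20.50/105.0).

1.95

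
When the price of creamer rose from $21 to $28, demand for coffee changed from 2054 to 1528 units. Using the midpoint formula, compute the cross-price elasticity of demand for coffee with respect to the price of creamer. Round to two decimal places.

-1.03

ΔQ_x = 1528 − 2054 = -526; ΔP_y = 28 − 21 = 7.
Midpoints: P̄_y = 24.50, Q̄_x = 1791.0.
ε_xy = (ΔQ_x/ΔP_y)(P̄_y/Q̄_x) = (-526/7)(24.50/1791.0).
ε_xy < 0, so the goods are complements.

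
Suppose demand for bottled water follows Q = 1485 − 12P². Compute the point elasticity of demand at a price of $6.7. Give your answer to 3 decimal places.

-1.138

At P = 6.7, Q = 946.320.
dQ/dP = −24P = -160.800.
ε = (dQ/dP)(P/Q) = (-160.800)(6.7/946.320).
|ε| > 1, so demand is elastic at this price.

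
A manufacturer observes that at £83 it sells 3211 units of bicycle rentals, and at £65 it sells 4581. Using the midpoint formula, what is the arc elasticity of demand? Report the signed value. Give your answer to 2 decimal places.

-1.45

ΔQ = 4581 − 3211 = 1370; ΔP = 65 − 83 = -18.
Midpoints: P̄ = 74.00, Q̄ = 3896.0.
ε = (ΔQ/ΔP)(P̄/Q̄) = (1370/-18)(74.00/3896.0).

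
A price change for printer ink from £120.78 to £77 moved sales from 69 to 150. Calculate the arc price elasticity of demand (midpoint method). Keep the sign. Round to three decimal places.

-1.671

ΔQ = 150 − 69 = 81; ΔP = 77 − 120.78 = -43.78.
Midpoints: P̄ = 98.89, Q̄ = 109.5.
ε = (ΔQ/ΔP)(P̄/Q̄) = (81/-43.78)(98.89/109.5).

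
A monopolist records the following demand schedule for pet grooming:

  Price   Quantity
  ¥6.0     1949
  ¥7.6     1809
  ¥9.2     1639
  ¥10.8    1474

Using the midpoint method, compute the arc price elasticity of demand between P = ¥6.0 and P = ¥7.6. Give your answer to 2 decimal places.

At P = 6.0, Q = 1949; at P = 7.6, Q = 1809.
ΔQ = -140, ΔP = 1.6. Midpoints: P̄ = 6.80, Q̄ = 1879.0.
ε = (ΔQ/ΔP)(P̄/Q̄) = (-140/1.6)(6.80/1879.0).

-0.32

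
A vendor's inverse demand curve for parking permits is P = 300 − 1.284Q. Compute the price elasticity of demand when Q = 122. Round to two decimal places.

-0.92

At Q = 122, P = 300 − 1.284(122) = 143.35.
dP/dQ = −1.284, so dQ/dP = 1/(−1.284) = -0.779.
ε = (dQ/dP)(P/Q) = (-0.779)(143.35/122).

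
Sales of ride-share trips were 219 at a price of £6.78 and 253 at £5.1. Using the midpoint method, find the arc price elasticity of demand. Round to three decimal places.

ΔQ = 253 − 219 = 34; ΔP = 5.1 − 6.78 = -1.68.
Midpoints: P̄ = 5.94, Q̄ = 236.0.
ε = (ΔQ/ΔP)(P̄/Q̄) = (34/-1.68)(5.94/236.0).

-0.509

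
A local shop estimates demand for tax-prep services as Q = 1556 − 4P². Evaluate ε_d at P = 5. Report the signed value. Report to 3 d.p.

At P = 5, Q = 1456.
dQ/dP = −8P = -40.
ε = (dQ/dP)(P/Q) = (-40)(5/1456).

-0.137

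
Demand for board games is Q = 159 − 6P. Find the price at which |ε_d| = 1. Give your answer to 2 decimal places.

For linear demand Q = a − bP, ε = −bP/(a − bP). |ε| = 1 when bP = a − bP, i.e. P = a/(2b).
P = 159/(2·6) = 159/12 = 13.2500.

13.25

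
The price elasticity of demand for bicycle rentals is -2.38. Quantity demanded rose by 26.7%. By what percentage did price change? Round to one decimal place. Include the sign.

-11.2%

%ΔP ≈ %ΔQ / ε = (26.7%)/(-2.38) = -11.22%.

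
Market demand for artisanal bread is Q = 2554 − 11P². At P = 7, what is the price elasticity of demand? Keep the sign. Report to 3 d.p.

At P = 7, Q = 2015.
dQ/dP = −22P = -154.
ε = (dQ/dP)(P/Q) = (-154)(7/2015).
|ε| < 1, so demand is inelastic at this price.

-0.535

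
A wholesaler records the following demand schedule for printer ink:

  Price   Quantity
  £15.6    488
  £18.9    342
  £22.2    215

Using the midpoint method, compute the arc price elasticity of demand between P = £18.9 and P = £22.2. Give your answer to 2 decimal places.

At P = 18.9, Q = 342; at P = 22.2, Q = 215.
ΔQ = -127, ΔP = 3.3. Midpoints: P̄ = 20.55, Q̄ = 278.5.
ε = (ΔQ/ΔP)(P̄/Q̄) = (-127/3.3)(20.55/278.5).

-2.84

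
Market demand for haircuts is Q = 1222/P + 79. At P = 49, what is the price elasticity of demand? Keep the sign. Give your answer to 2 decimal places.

-0.24

At P = 49, Q = 103.939.
dQ/dP = −1222/P² = -0.509.
ε = (dQ/dP)(P/Q) = (-0.509)(49/103.939).
|ε| < 1, so demand is inelastic at this price.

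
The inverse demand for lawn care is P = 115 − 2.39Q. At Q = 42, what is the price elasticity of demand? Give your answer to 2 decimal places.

-0.15

At Q = 42, P = 115 − 2.39(42) = 14.62.
dP/dQ = −2.39, so dQ/dP = 1/(−2.39) = -0.418.
ε = (dQ/dP)(P/Q) = (-0.418)(14.62/42).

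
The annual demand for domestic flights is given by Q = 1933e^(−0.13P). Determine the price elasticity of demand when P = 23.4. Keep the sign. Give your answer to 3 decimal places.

-3.042

At P = 23.4, Q = 92.280.
dQ/dP = −0.13·1933e^(−0.13P) = −0.13Q = -11.996.
ε = (dQ/dP)(P/Q) = (-11.996)(23.4/92.280).
|ε| > 1, so demand is elastic at this price.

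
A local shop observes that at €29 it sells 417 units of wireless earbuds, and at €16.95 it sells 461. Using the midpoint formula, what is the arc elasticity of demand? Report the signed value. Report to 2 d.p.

ΔQ = 461 − 417 = 44; ΔP = 16.95 − 29 = -12.05.
Midpoints: P̄ = 22.98, Q̄ = 439.0.
ε = (ΔQ/ΔP)(P̄/Q̄) = (44/-12.05)(22.98/439.0).

-0.19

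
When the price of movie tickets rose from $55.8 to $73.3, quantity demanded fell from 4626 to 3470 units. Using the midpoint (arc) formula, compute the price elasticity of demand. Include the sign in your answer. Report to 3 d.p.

ΔQ = 3470 − 4626 = -1156; ΔP = 73.3 − 55.8 = 17.5.
Midpoints: P̄ = 64.55, Q̄ = 4048.0.
ε = (ΔQ/ΔP)(P̄/Q̄) = (-1156/17.5)(64.55/4048.0).

-1.053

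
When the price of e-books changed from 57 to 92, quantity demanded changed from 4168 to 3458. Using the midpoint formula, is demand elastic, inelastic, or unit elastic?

inelastic

Arc ε ≈ -0.396.
|ε| = 0.40 < 1.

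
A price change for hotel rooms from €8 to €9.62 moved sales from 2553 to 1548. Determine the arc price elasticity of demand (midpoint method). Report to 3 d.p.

-2.665

ΔQ = 1548 − 2553 = -1005; ΔP = 9.62 − 8 = 1.62.
Midpoints: P̄ = 8.81, Q̄ = 2050.5.
ε = (ΔQ/ΔP)(P̄/Q̄) = (-1005/1.62)(8.81/2050.5).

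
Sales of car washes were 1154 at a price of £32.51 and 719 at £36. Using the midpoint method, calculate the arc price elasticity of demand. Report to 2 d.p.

ΔQ = 719 − 1154 = -435; ΔP = 36 − 32.51 = 3.49.
Midpoints: P̄ = 34.25, Q̄ = 936.5.
ε = (ΔQ/ΔP)(P̄/Q̄) = (-435/3.49)(34.25/936.5).

-4.56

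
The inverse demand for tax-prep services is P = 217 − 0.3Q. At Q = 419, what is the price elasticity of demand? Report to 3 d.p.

-0.726

At Q = 419, P = 217 − 0.3(419) = 91.30.
dP/dQ = −0.3, so dQ/dP = 1/(−0.3) = -3.333.
ε = (dQ/dP)(P/Q) = (-3.333)(91.30/419).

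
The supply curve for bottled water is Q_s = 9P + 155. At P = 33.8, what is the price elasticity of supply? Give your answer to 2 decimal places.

0.66

At P = 33.8, Q_s = 459.20.
dQ_s/dP = 9.
ε_s = (dQ_s/dP)(P/Q_s) = (9)(33.8/459.20).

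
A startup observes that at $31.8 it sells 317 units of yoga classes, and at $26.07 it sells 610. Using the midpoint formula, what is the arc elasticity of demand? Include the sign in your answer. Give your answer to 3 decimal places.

-3.192

ΔQ = 610 − 317 = 293; ΔP = 26.07 − 31.8 = -5.73.
Midpoints: P̄ = 28.94, Q̄ = 463.5.
ε = (ΔQ/ΔP)(P̄/Q̄) = (293/-5.73)(28.94/463.5).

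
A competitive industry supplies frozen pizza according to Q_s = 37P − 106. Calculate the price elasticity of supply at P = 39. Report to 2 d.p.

1.08

At P = 39, Q_s = 1337.
dQ_s/dP = 37.
ε_s = (dQ_s/dP)(P/Q_s) = (37)(39/1337).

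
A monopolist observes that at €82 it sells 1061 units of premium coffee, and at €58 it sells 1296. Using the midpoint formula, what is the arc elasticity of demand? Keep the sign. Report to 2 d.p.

ΔQ = 1296 − 1061 = 235; ΔP = 58 − 82 = -24.
Midpoints: P̄ = 70.00, Q̄ = 1178.5.
ε = (ΔQ/ΔP)(P̄/Q̄) = (235/-24)(70.00/1178.5).

-0.58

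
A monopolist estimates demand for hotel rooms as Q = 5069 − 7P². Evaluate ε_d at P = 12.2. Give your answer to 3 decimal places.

At P = 12.2, Q = 4027.120.
dQ/dP = −14P = -170.800.
ε = (dQ/dP)(P/Q) = (-170.800)(12.2/4027.120).

-0.517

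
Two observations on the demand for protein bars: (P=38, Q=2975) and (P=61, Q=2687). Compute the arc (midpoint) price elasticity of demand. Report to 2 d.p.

ΔQ = 2687 − 2975 = -288; ΔP = 61 − 38 = 23.
Midpoints: P̄ = 49.50, Q̄ = 2831.0.
ε = (ΔQ/ΔP)(P̄/Q̄) = (-288/23)(49.50/2831.0).

-0.22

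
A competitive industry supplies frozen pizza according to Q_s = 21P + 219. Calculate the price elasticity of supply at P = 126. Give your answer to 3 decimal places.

At P = 126, Q_s = 2865.
dQ_s/dP = 21.
ε_s = (dQ_s/dP)(P/Q_s) = (21)(126/2865).

0.924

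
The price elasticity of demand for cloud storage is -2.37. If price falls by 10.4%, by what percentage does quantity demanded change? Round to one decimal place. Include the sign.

24.6%

%ΔQ ≈ ε × %ΔP = (-2.37)(-10.4%) = 24.65%.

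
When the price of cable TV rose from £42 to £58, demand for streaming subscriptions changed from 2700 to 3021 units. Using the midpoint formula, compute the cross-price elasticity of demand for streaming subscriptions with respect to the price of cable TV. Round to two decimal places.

0.35

ΔQ_x = 3021 − 2700 = 321; ΔP_y = 58 − 42 = 16.
Midpoints: P̄_y = 50.00, Q̄_x = 2860.5.
ε_xy = (ΔQ_x/ΔP_y)(P̄_y/Q̄_x) = (321/16)(50.00/2860.5).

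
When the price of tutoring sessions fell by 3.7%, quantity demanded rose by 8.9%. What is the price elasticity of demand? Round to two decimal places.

ε = %ΔQ / %ΔP = (8.9)/(-3.7) = -2.405.

-2.41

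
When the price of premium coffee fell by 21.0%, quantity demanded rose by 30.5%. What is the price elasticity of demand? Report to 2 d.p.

-1.45

ε = %ΔQ / %ΔP = (30.5)/(-21.0) = -1.452.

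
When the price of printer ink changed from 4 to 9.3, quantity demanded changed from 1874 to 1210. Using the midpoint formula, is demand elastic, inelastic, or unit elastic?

inelastic

Arc ε ≈ -0.540.
|ε| = 0.54 < 1.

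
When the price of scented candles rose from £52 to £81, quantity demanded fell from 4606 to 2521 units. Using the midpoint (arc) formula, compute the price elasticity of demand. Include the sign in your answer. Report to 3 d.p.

ΔQ = 2521 − 4606 = -2085; ΔP = 81 − 52 = 29.
Midpoints: P̄ = 66.50, Q̄ = 3563.5.
ε = (ΔQ/ΔP)(P̄/Q̄) = (-2085/29)(66.50/3563.5).

-1.342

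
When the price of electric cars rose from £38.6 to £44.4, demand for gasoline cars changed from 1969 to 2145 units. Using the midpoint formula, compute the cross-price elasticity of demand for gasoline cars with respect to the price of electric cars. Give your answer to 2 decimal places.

0.61

ΔQ_x = 2145 − 1969 = 176; ΔP_y = 44.4 − 38.6 = 5.8.
Midpoints: P̄_y = 41.50, Q̄_x = 2057.0.
ε_xy = (ΔQ_x/ΔP_y)(P̄_y/Q̄_x) = (176/5.8)(41.50/2057.0).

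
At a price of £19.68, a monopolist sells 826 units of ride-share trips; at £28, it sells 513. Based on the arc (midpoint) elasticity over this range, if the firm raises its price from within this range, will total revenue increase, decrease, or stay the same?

decrease

Arc ε = (-313/8.32)(23.84/669.5) ≈ -1.340.
|ε| = 1.34 > 1, so demand is elastic. A price rise therefore reduces total revenue.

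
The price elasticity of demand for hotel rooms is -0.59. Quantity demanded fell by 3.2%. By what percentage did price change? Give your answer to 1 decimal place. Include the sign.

%ΔP ≈ %ΔQ / ε = (-3.2%)/(-0.59) = 5.42%.

5.4%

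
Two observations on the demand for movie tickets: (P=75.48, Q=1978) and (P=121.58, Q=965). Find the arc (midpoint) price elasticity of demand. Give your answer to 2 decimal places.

-1.47

ΔQ = 965 − 1978 = -1013; ΔP = 121.58 − 75.48 = 46.1.
Midpoints: P̄ = 98.53, Q̄ = 1471.5.
ε = (ΔQ/ΔP)(P̄/Q̄) = (-1013/46.1)(98.53/1471.5).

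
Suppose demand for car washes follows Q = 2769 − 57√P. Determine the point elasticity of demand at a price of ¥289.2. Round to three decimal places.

-0.269

At P = 289.2, Q = 1799.665.
dQ/dP = −57/(2√P) = -1.676.
ε = (dQ/dP)(P/Q) = (-1.676)(289.2/1799.665).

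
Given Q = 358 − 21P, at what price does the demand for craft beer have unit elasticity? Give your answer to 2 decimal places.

8.52

For linear demand Q = a − bP, ε = −bP/(a − bP). |ε| = 1 when bP = a − bP, i.e. P = a/(2b).
P = 358/(2·21) = 358/42 = 8.5238.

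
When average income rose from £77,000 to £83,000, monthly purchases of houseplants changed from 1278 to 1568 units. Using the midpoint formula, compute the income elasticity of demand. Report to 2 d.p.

ΔQ = 290, ΔI = 6000. Midpoints: Ī = 80,000, Q̄ = 1423.0.
ε_I = (ΔQ/ΔI)(Ī/Q̄) = (290/6000)(80000/1423.0).

2.72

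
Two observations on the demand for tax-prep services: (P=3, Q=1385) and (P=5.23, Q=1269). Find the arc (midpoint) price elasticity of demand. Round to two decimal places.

-0.16

ΔQ = 1269 − 1385 = -116; ΔP = 5.23 − 3 = 2.23.
Midpoints: P̄ = 4.12, Q̄ = 1327.0.
ε = (ΔQ/ΔP)(P̄/Q̄) = (-116/2.23)(4.12/1327.0).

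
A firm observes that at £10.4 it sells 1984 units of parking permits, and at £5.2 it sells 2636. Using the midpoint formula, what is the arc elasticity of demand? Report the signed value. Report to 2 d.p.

ΔQ = 2636 − 1984 = 652; ΔP = 5.2 − 10.4 = -5.2.
Midpoints: P̄ = 7.80, Q̄ = 2310.0.
ε = (ΔQ/ΔP)(P̄/Q̄) = (652/-5.2)(7.80/2310.0).

-0.42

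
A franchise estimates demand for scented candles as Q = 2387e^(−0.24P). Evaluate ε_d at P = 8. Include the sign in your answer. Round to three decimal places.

-1.920

At P = 8, Q = 349.951.
dQ/dP = −0.24·2387e^(−0.24P) = −0.24Q = -83.988.
ε = (dQ/dP)(P/Q) = (-83.988)(8/349.951).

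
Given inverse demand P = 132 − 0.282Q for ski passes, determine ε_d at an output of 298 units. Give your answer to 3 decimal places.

-0.571

At Q = 298, P = 132 − 0.282(298) = 47.96.
dP/dQ = −0.282, so dQ/dP = 1/(−0.282) = -3.546.
ε = (dQ/dP)(P/Q) = (-3.546)(47.96/298).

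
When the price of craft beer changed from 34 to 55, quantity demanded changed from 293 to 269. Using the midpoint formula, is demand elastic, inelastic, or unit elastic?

inelastic

Arc ε ≈ -0.181.
|ε| = 0.18 < 1.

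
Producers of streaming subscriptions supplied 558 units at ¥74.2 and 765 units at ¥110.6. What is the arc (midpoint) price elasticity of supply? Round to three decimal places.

ΔQ = 765 − 558 = 207; ΔP = 110.6 − 74.2 = 36.4.
Midpoints: P̄ = 92.40, Q̄ = 661.5.
ε_s = (ΔQ/ΔP)(P̄/Q̄) = (207/36.4)(92.40/661.5).

0.794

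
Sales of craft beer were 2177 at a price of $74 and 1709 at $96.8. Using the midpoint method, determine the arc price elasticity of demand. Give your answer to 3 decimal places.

ΔQ = 1709 − 2177 = -468; ΔP = 96.8 − 74 = 22.8.
Midpoints: P̄ = 85.40, Q̄ = 1943.0.
ε = (ΔQ/ΔP)(P̄/Q̄) = (-468/22.8)(85.40/1943.0).

-0.902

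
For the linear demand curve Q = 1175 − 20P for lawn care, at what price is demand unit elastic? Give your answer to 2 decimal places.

For linear demand Q = a − bP, ε = −bP/(a − bP). |ε| = 1 when bP = a − bP, i.e. P = a/(2b).
P = 1175/(2·20) = 1175/40 = 29.3750.

29.38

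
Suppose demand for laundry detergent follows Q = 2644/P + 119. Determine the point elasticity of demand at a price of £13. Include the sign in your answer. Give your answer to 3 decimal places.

At P = 13, Q = 322.385.
dQ/dP = −2644/P² = -15.645.
ε = (dQ/dP)(P/Q) = (-15.645)(13/322.385).
|ε| < 1, so demand is inelastic at this price.

-0.631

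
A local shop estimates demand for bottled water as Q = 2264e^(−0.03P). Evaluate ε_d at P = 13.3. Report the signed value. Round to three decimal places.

-0.399

At P = 13.3, Q = 1519.123.
dQ/dP = −0.03·2264e^(−0.03P) = −0.03Q = -45.574.
ε = (dQ/dP)(P/Q) = (-45.574)(13.3/1519.123).
|ε| < 1, so demand is inelastic at this price.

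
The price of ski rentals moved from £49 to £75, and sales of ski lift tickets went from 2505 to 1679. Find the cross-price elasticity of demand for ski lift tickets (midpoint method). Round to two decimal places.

-0.94

ΔQ_x = 1679 − 2505 = -826; ΔP_y = 75 − 49 = 26.
Midpoints: P̄_y = 62.00, Q̄_x = 2092.0.
ε_xy = (ΔQ_x/ΔP_y)(P̄_y/Q̄_x) = (-826/26)(62.00/2092.0).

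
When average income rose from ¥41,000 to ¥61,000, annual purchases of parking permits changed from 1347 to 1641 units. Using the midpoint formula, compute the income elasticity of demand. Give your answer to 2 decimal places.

0.50

ΔQ = 294, ΔI = 20000. Midpoints: Ī = 51,000, Q̄ = 1494.0.
ε_I = (ΔQ/ΔI)(Ī/Q̄) = (294/20000)(51000/1494.0).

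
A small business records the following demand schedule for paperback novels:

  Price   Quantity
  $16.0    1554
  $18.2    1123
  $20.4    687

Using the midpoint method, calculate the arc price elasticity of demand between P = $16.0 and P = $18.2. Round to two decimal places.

At P = 16.0, Q = 1554; at P = 18.2, Q = 1123.
ΔQ = -431, ΔP = 2.2. Midpoints: P̄ = 17.10, Q̄ = 1338.5.
ε = (ΔQ/ΔP)(P̄/Q̄) = (-431/2.2)(17.10/1338.5).

-2.50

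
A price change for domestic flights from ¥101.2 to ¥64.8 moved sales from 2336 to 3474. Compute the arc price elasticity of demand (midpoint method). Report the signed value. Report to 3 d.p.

ΔQ = 3474 − 2336 = 1138; ΔP = 64.8 − 101.2 = -36.4.
Midpoints: P̄ = 83.00, Q̄ = 2905.0.
ε = (ΔQ/ΔP)(P̄/Q̄) = (1138/-36.4)(83.00/2905.0).

-0.893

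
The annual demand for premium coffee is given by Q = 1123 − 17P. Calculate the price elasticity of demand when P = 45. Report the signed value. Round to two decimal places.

-2.14

At P = 45, Q = 358.
dQ/dP = −17.
ε = (dQ/dP)(P/Q) = (-17)(45/358).
|ε| > 1, so demand is elastic at this price.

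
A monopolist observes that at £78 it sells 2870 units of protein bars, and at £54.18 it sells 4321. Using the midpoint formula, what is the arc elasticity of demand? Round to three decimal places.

ΔQ = 4321 − 2870 = 1451; ΔP = 54.18 − 78 = -23.82.
Midpoints: P̄ = 66.09, Q̄ = 3595.5.
ε = (ΔQ/ΔP)(P̄/Q̄) = (1451/-23.82)(66.09/3595.5).

-1.120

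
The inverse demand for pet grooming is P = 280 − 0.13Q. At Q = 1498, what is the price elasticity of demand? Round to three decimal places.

-0.438

At Q = 1498, P = 280 − 0.13(1498) = 85.26.
dP/dQ = −0.13, so dQ/dP = 1/(−0.13) = -7.692.
ε = (dQ/dP)(P/Q) = (-7.692)(85.26/1498).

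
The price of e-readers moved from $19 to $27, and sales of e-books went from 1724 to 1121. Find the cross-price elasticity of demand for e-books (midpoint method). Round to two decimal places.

ΔQ_x = 1121 − 1724 = -603; ΔP_y = 27 − 19 = 8.
Midpoints: P̄_y = 23.00, Q̄_x = 1422.5.
ε_xy = (ΔQ_x/ΔP_y)(P̄_y/Q̄_x) = (-603/8)(23.00/1422.5).
ε_xy < 0, so the goods are complements.

-1.22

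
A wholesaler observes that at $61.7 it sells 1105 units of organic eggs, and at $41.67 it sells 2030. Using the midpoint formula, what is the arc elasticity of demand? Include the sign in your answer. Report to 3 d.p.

ΔQ = 2030 − 1105 = 925; ΔP = 41.67 − 61.7 = -20.03.
Midpoints: P̄ = 51.69, Q̄ = 1567.5.
ε = (ΔQ/ΔP)(P̄/Q̄) = (925/-20.03)(51.69/1567.5).

-1.523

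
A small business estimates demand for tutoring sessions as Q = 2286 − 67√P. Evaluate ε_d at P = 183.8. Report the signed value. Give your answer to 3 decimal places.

-0.330

At P = 183.8, Q = 1377.662.
dQ/dP = −67/(2√P) = -2.471.
ε = (dQ/dP)(P/Q) = (-2.471)(183.8/1377.662).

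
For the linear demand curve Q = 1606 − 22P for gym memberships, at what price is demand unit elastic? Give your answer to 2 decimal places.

36.50

For linear demand Q = a − bP, ε = −bP/(a − bP). |ε| = 1 when bP = a − bP, i.e. P = a/(2b).
P = 1606/(2·22) = 1606/44 = 36.5000.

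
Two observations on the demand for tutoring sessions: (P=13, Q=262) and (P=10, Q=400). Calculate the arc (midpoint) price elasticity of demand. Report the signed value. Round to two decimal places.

ΔQ = 400 − 262 = 138; ΔP = 10 − 13 = -3.
Midpoints: P̄ = 11.50, Q̄ = 331.0.
ε = (ΔQ/ΔP)(P̄/Q̄) = (138/-3)(11.50/331.0).

-1.60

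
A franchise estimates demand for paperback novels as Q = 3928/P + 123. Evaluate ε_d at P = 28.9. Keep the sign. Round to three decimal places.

-0.525

At P = 28.9, Q = 258.917.
dQ/dP = −3928/P² = -4.703.
ε = (dQ/dP)(P/Q) = (-4.703)(28.9/258.917).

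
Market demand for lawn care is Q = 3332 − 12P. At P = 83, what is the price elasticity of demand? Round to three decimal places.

At P = 83, Q = 2336.
dQ/dP = −12.
ε = (dQ/dP)(P/Q) = (-12)(83/2336).
|ε| < 1, so demand is inelastic at this price.

-0.426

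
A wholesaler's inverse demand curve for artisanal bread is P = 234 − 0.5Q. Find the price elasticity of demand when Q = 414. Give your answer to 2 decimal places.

At Q = 414, P = 234 − 0.5(414) = 27.00.
dP/dQ = −0.5, so dQ/dP = 1/(−0.5) = -2.000.
ε = (dQ/dP)(P/Q) = (-2.000)(27.00/414).

-0.13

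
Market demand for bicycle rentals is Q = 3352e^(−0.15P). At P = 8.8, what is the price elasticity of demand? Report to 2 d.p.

At P = 8.8, Q = 895.438.
dQ/dP = −0.15·3352e^(−0.15P) = −0.15Q = -134.316.
ε = (dQ/dP)(P/Q) = (-134.316)(8.8/895.438).

-1.32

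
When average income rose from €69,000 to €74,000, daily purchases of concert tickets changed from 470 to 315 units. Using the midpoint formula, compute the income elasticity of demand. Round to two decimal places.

-5.65

ΔQ = -155, ΔI = 5000. Midpoints: Ī = 71,500, Q̄ = 392.5.
ε_I = (ΔQ/ΔI)(Ī/Q̄) = (-155/5000)(71500/392.5).
ε_I < 0, so the good is inferior.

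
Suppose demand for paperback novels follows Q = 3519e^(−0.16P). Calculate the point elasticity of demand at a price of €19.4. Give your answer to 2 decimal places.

At P = 19.4, Q = 157.895.
dQ/dP = −0.16·3519e^(−0.16P) = −0.16Q = -25.263.
ε = (dQ/dP)(P/Q) = (-25.263)(19.4/157.895).

-3.10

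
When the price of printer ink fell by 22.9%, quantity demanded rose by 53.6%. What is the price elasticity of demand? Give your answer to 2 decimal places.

-2.34

ε = %ΔQ / %ΔP = (53.6)/(-22.9) = -2.341.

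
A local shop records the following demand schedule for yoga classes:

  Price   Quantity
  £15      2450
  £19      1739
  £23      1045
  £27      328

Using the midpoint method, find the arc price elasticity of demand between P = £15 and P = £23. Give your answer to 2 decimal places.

-1.91

At P = 15, Q = 2450; at P = 23, Q = 1045.
ΔQ = -1405, ΔP = 8. Midpoints: P̄ = 19.00, Q̄ = 1747.5.
ε = (ΔQ/ΔP)(P̄/Q̄) = (-1405/8)(19.00/1747.5).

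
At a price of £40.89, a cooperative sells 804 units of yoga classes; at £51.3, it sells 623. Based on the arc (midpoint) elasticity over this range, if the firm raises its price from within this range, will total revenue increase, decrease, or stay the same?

Arc ε = (-181/10.41)(46.09/713.5) ≈ -1.123.
|ε| = 1.12 > 1, so demand is elastic. A price rise therefore reduces total revenue.

decrease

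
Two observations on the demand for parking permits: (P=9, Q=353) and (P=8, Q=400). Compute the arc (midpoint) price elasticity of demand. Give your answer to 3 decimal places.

ΔQ = 400 − 353 = 47; ΔP = 8 − 9 = -1.
Midpoints: P̄ = 8.50, Q̄ = 376.5.
ε = (ΔQ/ΔP)(P̄/Q̄) = (47/-1)(8.50/376.5).

-1.061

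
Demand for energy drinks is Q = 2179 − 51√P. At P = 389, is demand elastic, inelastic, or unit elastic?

inelastic

Q = 1173.123, dQ/dP = -1.293.
ε = (dQ/dP)(P/Q) ≈ -0.429.
|ε| = 0.43 < 1.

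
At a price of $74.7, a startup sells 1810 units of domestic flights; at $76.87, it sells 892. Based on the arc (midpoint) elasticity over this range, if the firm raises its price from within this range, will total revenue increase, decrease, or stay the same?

decrease

Arc ε = (-918/2.17)(75.78/1351.0) ≈ -23.731.
|ε| = 23.73 > 1, so demand is elastic. A price rise therefore reduces total revenue.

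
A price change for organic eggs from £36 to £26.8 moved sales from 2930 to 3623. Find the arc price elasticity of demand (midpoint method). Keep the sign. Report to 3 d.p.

-0.722

ΔQ = 3623 − 2930 = 693; ΔP = 26.8 − 36 = -9.2.
Midpoints: P̄ = 31.40, Q̄ = 3276.5.
ε = (ΔQ/ΔP)(P̄/Q̄) = (693/-9.2)(31.40/3276.5).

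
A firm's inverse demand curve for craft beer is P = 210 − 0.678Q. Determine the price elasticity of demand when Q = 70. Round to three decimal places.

-3.425

At Q = 70, P = 210 − 0.678(70) = 162.54.
dP/dQ = −0.678, so dQ/dP = 1/(−0.678) = -1.475.
ε = (dQ/dP)(P/Q) = (-1.475)(162.54/70).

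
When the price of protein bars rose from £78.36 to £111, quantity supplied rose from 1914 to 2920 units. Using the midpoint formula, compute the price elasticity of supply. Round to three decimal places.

ΔQ = 2920 − 1914 = 1006; ΔP = 111 − 78.36 = 32.64.
Midpoints: P̄ = 94.68, Q̄ = 2417.0.
ε_s = (ΔQ/ΔP)(P̄/Q̄) = (1006/32.64)(94.68/2417.0).

1.207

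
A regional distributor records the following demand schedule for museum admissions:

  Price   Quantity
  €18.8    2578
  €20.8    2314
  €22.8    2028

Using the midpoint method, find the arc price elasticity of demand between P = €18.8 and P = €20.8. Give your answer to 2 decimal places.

At P = 18.8, Q = 2578; at P = 20.8, Q = 2314.
ΔQ = -264, ΔP = 2.0. Midpoints: P̄ = 19.80, Q̄ = 2446.0.
ε = (ΔQ/ΔP)(P̄/Q̄) = (-264/2.0)(19.80/2446.0).

-1.07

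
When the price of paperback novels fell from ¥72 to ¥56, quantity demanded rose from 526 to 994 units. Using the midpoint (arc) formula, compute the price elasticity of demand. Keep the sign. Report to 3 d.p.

ΔQ = 994 − 526 = 468; ΔP = 56 − 72 = -16.
Midpoints: P̄ = 64.00, Q̄ = 760.0.
ε = (ΔQ/ΔP)(P̄/Q̄) = (468/-16)(64.00/760.0).

-2.463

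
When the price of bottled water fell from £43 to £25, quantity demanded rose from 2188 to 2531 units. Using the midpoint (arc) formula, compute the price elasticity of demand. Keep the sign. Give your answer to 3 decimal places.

ΔQ = 2531 − 2188 = 343; ΔP = 25 − 43 = -18.
Midpoints: P̄ = 34.00, Q̄ = 2359.5.
ε = (ΔQ/ΔP)(P̄/Q̄) = (343/-18)(34.00/2359.5).

-0.275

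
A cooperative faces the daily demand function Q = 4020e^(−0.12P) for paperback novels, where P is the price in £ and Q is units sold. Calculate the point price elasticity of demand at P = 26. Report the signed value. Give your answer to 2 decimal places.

-3.12

At P = 26, Q = 177.512.
dQ/dP = −0.12·4020e^(−0.12P) = −0.12Q = -21.301.
ε = (dQ/dP)(P/Q) = (-21.301)(26/177.512).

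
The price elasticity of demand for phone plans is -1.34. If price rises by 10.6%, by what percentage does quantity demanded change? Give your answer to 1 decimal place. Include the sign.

-14.2%

%ΔQ ≈ ε × %ΔP = (-1.34)(10.6%) = -14.20%.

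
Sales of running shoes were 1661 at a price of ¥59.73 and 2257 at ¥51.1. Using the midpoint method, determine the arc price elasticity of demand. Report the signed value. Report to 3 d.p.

ΔQ = 2257 − 1661 = 596; ΔP = 51.1 − 59.73 = -8.63.
Midpoints: P̄ = 55.41, Q̄ = 1959.0.
ε = (ΔQ/ΔP)(P̄/Q̄) = (596/-8.63)(55.41/1959.0).

-1.954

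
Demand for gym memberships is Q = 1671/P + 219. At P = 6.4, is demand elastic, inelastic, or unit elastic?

inelastic

Q = 480.094, dQ/dP = -40.796.
ε = (dQ/dP)(P/Q) ≈ -0.544.
|ε| = 0.54 < 1.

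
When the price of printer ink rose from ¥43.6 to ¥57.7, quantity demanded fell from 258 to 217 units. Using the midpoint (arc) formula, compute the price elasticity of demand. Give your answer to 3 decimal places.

-0.620

ΔQ = 217 − 258 = -41; ΔP = 57.7 − 43.6 = 14.1.
Midpoints: P̄ = 50.65, Q̄ = 237.5.
ε = (ΔQ/ΔP)(P̄/Q̄) = (-41/14.1)(50.65/237.5).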